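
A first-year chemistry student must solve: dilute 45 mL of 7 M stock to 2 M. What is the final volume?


C1V1 = C2V2
7 × 45 = 2 × V2
V2 = 315/2 = 157.5 mL

157.5 mL


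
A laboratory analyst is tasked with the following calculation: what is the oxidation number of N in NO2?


x + 2(-2) = 0, so x = +4
Oxidation number: +4

+4


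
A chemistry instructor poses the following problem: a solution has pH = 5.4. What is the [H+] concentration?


[H+] = 10^(-pH) = 10^(-5.4)
= 3.98×10^-6 M

3.98×10^-6 M


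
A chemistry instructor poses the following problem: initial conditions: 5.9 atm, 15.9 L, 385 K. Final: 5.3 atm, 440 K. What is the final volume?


P1V1/T1 = P2V2/T2
V2 = P1V1T2/(T1P2)
= 5.9×15.9×440/(385×5.3)
= 20.229 L

20.229 L


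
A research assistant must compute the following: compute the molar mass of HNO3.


M(HNO3) = 1×1.008 + 1×14.01 + 3×16.0
= 1.01 + 14.01 + 48.0
= 63.02 g/mol

63.02 g/mol


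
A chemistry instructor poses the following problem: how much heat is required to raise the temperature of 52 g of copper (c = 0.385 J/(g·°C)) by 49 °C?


q = mcΔT = 52 × 0.385 × 49
= 980.98 J

980.98 J


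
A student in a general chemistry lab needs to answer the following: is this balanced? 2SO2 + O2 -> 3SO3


Equation: 2SO2 + O2 -> 3SO3
Check atoms: O: 6≠9, S: 2≠3
Not balanced

No, not balanced


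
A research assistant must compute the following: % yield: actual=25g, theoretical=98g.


% yield = actual/theoretical × 100
= 25/98 × 100
= 25.51%

25.51%


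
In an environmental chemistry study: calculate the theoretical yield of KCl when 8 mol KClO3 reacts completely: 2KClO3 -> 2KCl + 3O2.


Mole ratio KCl:KClO3 = 2:2
n(KCl) = 8 × 2/2 = 8.000 mol
mass = 8.000 × 74.55 = 596.4 g

596.4 g


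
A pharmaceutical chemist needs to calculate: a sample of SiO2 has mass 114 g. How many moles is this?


M(SiO2) = 60.09 g/mol
n = mass/M = 114/60.09 = 1.8972 mol

1.8972 mol


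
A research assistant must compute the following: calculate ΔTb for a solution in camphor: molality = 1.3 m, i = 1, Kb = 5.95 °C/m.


ΔTb = Kb × m × i
= 5.95 × 1.3 × 1
= 7.735 °C

7.735 °C


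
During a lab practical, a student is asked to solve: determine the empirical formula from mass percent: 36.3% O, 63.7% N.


Assume 100 g sample. Moles of each element:
  O: 36.3/16.0 = 2.269 mol
  N: 63.7/14.01 = 4.547 mol
Divide by smallest (2.269):
  O: 2.269/2.269 = 1.0
  N: 4.547/2.269 = 2.0
Empirical formula: N2O

N2O


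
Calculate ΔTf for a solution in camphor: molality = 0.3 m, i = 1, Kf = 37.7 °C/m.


ΔTf = Kf × m × i
= 37.7 × 0.3 × 1
= 11.31 °C

11.31 °C


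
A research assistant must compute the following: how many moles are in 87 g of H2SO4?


M(H2SO4) = 98.09 g/mol
n = mass/M = 87/98.09 = 0.8869 mol

0.8869 mol


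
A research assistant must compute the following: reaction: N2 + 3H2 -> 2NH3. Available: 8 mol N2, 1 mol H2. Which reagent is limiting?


Mole ratio available / coefficient:
  N2: 8/1 = 8.000
  H2: 1/3 = 0.333
Smaller ratio is limiting.

H2


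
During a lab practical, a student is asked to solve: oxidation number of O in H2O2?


Peroxide: O is -1
Oxidation number: -1

-1


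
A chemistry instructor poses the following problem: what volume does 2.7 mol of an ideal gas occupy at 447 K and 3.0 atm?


PV = nRT  (R = 0.08206 L·atm/(mol·K))
V = nRT/P = 2.7×0.08206×447/3.0
= 33.013 L

33.013 L


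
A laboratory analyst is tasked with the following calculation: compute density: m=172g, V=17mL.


ρ = mass/volume
= 172/17
= 10.118 g/mL

10.118 g/mL


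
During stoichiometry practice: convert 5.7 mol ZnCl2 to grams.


M(ZnCl2) = 136.28 g/mol
mass = n × M = 5.7 × 136.28 = 776.80 g

776.80 g


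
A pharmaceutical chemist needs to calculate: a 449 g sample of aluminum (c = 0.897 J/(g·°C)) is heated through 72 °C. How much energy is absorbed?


q = mcΔT = 449 × 0.897 × 72
= 28998.22 J

28998.22 J


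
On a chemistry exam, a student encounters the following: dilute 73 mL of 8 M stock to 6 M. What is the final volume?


C1V1 = C2V2
8 × 73 = 6 × V2
V2 = 584/6 = 97.33 mL

97.33 mL


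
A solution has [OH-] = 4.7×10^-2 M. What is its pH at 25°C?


pOH = -log10([OH-]) = -log10(4.7×10^-2)
= 2 - log10(4.7) = 1.33
pH = 14 - pOH = 14 - 1.33 = 12.67

12.67


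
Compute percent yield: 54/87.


% yield = actual/theoretical × 100
= 54/87 × 100
= 62.07%

62.07%


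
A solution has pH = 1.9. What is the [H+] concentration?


[H+] = 10^(-pH) = 10^(-1.9)
= 1.26×10^-2 M

1.26×10^-2 M


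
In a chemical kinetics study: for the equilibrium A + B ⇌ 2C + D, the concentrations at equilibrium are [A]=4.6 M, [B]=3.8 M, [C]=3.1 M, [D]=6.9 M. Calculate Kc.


Kc = [C]^2[D]/([A][B])
= (3.1^2 × 6.9^1)/(4.6^1 × 3.8^1)
= 66.309/17.48
= 3.793

3.793


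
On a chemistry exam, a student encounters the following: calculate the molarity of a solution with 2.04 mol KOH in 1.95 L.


M = n/V = 2.04/1.95 = 1.046 mol/L

1.046 M


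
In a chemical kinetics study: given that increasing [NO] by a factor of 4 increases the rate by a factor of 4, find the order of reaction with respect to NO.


rate ∝ [NO]^n
4^n = 4 → n = 1
Order in NO: 1

1


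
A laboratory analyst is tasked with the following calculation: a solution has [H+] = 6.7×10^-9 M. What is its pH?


pH = -log10([H+]) = -log10(6.7×10^-9)
= 9 - log10(6.7)
= 9 - 0.83
= 8.17

8.17


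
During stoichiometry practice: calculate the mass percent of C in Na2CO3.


M(Na2CO3) = 2×22.99 + 1×12.01 + 3×16.0 = 105.99 g/mol
Mass of C = 1 × 12.01 = 12.01 g/mol
% C = 12.01/105.99 × 100 = 11.33%

11.33%


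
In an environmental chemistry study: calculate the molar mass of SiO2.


M(SiO2) = 1×28.09 + 2×16.0
= 28.09 + 32.0
= 60.09 g/mol

60.09 g/mol


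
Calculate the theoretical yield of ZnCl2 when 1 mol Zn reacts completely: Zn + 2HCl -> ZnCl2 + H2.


Mole ratio ZnCl2:Zn = 1:1
n(ZnCl2) = 1 × 1/1 = 1.000 mol
mass = 1.000 × 136.28 = 136.28 g

136.28 g


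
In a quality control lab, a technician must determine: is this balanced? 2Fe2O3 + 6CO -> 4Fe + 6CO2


Equation: 2Fe2O3 + 6CO -> 4Fe + 6CO2
Check atoms: C: 6=6, Fe: 4=4, O: 12=12
Balanced

Yes, balanced


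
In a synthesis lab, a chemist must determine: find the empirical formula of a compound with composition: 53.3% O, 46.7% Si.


Assume 100 g sample. Moles of each element:
  O: 53.3/16.0 = 3.331 mol
  Si: 46.7/28.09 = 1.663 mol
Divide by smallest (1.663):
  O: 3.331/1.663 = 2.0
  Si: 1.663/1.663 = 1.0
Empirical formula: SiO2

SiO2


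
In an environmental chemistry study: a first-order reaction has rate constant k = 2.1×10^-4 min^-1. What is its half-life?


t½ = ln2/k = 0.693147/(2.1×10^-4 min^-1)
= 3301 min

3301 min


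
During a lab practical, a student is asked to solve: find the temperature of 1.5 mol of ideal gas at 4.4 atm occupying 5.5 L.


PV = nRT  (R = 0.08206 L·atm/(mol·K))
T = PV/(nR) = 4.4×5.5/(1.5×0.08206)
= 24.20/0.123090
= 196.60 K

196.60 K


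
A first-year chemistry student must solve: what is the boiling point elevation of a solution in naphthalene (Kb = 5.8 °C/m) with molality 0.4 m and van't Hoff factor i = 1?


ΔTb = Kb × m × i
= 5.8 × 0.4 × 1
= 2.32 °C

2.32 °C


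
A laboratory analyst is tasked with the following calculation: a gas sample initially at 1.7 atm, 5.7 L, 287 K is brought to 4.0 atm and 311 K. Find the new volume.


P1V1/T1 = P2V2/T2
V2 = P1V1T2/(T1P2)
= 1.7×5.7×311/(287×4.0)
= 2.625 L

2.625 L


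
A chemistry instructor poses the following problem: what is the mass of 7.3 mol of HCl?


M(HCl) = 36.46 g/mol
mass = n × M = 7.3 × 36.46 = 266.16 g

266.16 g


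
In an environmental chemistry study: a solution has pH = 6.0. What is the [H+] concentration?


[H+] = 10^(-pH) = 10^(-6.0)
= 1.0×10^-6 M

1.0×10^-6 M


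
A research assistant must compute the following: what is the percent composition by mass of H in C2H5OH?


M(C2H5OH) = 2×12.01 + 6×1.008 + 1×16.0 = 46.068 g/mol
Mass of H = 6 × 1.008 = 6.048 g/mol
% H = 6.048/46.068 × 100 = 13.13%

13.13%


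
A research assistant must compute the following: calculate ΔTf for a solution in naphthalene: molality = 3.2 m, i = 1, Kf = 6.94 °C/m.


ΔTf = Kf × m × i
= 6.94 × 3.2 × 1
= 22.208 °C

22.208 °C


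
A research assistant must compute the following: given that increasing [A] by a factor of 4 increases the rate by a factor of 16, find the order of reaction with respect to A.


rate ∝ [A]^n
4^n = 16 → n = 2
Order in A: 2

2


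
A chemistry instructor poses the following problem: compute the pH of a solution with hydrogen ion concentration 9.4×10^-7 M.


pH = -log10([H+]) = -log10(9.4×10^-7)
= 7 - log10(9.4)
= 7 - 0.97
= 6.03

6.03


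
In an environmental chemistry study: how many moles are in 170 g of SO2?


M(SO2) = 64.07 g/mol
n = mass/M = 170/64.07 = 2.6533 mol

2.6533 mol


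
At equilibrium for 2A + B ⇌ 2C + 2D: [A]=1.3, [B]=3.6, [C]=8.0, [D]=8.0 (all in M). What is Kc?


Kc = [C]^2[D]^2/([A]^2[B])
= (8.0^2 × 8.0^2)/(1.3^2 × 3.6^1)
= 4096/6.084
= 673.2

673.2


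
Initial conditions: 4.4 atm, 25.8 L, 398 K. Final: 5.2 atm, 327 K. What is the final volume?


P1V1/T1 = P2V2/T2
V2 = P1V1T2/(T1P2)
= 4.4×25.8×327/(398×5.2)
= 17.936 L

17.936 L


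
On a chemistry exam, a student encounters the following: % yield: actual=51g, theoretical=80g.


% yield = actual/theoretical × 100
= 51/80 × 100
= 63.75%

63.75%


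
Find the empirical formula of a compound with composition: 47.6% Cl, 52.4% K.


Assume 100 g sample. Moles of each element:
  Cl: 47.6/35.45 = 1.343 mol
  K: 52.4/39.1 = 1.34 mol
Divide by smallest (1.34):
  Cl: 1.343/1.34 = 1.0
  K: 1.34/1.34 = 1.0
Empirical formula: KCl

KCl


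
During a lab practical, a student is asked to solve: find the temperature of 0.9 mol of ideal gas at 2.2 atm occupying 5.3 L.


PV = nRT  (R = 0.08206 L·atm/(mol·K))
T = PV/(nR) = 2.2×5.3/(0.9×0.08206)
= 11.66/0.073854
= 157.88 K

157.88 K


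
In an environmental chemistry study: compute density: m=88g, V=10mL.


ρ = mass/volume
= 88/10
= 8.8 g/mL

8.8 g/mL


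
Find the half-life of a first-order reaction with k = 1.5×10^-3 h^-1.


t½ = ln2/k = 0.693147/(1.5×10^-3 h^-1)
= 462.1 h

462.1 h


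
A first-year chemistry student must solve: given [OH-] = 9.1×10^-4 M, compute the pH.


pOH = -log10([OH-]) = -log10(9.1×10^-4)
= 4 - log10(9.1) = 3.04
pH = 14 - pOH = 14 - 3.04 = 10.96

10.96


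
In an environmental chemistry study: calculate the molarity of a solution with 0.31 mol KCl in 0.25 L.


M = n/V = 0.31/0.25 = 1.240 mol/L

1.240 M


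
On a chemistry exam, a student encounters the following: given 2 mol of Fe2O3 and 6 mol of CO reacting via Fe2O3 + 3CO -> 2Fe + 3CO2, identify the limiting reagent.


Mole ratio available / coefficient:
  Fe2O3: 2/1 = 2.000
  CO: 6/3 = 2.000
Smaller ratio is limiting.

neither (stoichiometric); Fe2O3 and CO are fully consumed


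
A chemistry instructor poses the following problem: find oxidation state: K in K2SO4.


Group 1 metal: +1
Oxidation number: +1

+1


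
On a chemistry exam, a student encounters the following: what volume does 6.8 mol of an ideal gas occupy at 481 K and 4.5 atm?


PV = nRT  (R = 0.08206 L·atm/(mol·K))
V = nRT/P = 6.8×0.08206×481/4.5
= 59.645 L

59.645 L


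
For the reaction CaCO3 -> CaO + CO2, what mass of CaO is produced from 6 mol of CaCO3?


Mole ratio CaO:CaCO3 = 1:1
n(CaO) = 6 × 1/1 = 6.000 mol
mass = 6.000 × 56.08 = 336.48 g

336.48 g


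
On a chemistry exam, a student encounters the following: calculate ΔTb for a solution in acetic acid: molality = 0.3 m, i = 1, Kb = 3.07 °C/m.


ΔTb = Kb × m × i
= 3.07 × 0.3 × 1
= 0.921 °C

0.921 °C


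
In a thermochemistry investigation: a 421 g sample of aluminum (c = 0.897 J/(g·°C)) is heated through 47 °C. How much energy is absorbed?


q = mcΔT = 421 × 0.897 × 47
= 17748.94 J

17748.94 J


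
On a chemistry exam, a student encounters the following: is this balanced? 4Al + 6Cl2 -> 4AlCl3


Equation: 4Al + 6Cl2 -> 4AlCl3
Check atoms: Al: 4=4, Cl: 12=12
Balanced

Yes, balanced


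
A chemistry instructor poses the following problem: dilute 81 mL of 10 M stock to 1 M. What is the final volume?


C1V1 = C2V2
10 × 81 = 1 × V2
V2 = 810/1 = 810.0 mL

810.0 mL


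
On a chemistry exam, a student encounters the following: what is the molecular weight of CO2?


M(CO2) = 1×12.01 + 2×16.0
= 12.01 + 32.0
= 44.01 g/mol

44.01 g/mol


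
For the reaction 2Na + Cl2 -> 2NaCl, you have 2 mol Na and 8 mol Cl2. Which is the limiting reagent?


Mole ratio available / coefficient:
  Na: 2/2 = 1.000
  Cl2: 8/1 = 8.000
Smaller ratio is limiting.

Na


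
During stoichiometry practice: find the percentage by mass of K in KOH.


M(KOH) = 1×39.1 + 1×16.0 + 1×1.008 = 56.108 g/mol
Mass of K = 1 × 39.1 = 39.10 g/mol
% K = 39.10/56.108 × 100 = 69.69%

69.69%


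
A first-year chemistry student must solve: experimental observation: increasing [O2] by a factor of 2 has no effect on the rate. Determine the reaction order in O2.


rate ∝ [O2]^n
rate ∝ [O2]^0
Order in O2: 0

0


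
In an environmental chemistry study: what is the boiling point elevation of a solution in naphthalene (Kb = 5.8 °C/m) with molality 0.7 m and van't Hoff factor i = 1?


ΔTb = Kb × m × i
= 5.8 × 0.7 × 1
= 4.06 °C

4.06 °C


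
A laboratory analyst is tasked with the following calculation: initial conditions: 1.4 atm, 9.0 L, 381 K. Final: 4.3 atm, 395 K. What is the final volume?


P1V1/T1 = P2V2/T2
V2 = P1V1T2/(T1P2)
= 1.4×9.0×395/(381×4.3)
= 3.038 L

3.038 L


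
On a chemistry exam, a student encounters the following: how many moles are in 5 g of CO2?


M(CO2) = 44.01 g/mol
n = mass/M = 5/44.01 = 0.1136 mol

0.1136 mol


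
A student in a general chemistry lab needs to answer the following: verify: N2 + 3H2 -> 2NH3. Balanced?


Equation: N2 + 3H2 -> 2NH3
Check atoms: H: 6=6, N: 2=2
Balanced

Yes, balanced


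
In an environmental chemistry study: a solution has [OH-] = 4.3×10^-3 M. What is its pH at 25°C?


pOH = -log10([OH-]) = -log10(4.3×10^-3)
= 3 - log10(4.3) = 2.37
pH = 14 - pOH = 14 - 2.37 = 11.63

11.63


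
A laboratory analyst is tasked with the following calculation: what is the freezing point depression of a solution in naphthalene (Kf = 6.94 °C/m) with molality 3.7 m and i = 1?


ΔTf = Kf × m × i
= 6.94 × 3.7 × 1
= 25.678 °C

25.678 °C


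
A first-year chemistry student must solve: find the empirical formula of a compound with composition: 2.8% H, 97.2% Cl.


Assume 100 g sample. Moles of each element:
  H: 2.8/1.008 = 2.778 mol
  Cl: 97.2/35.45 = 2.742 mol
Divide by smallest (2.742):
  H: 2.778/2.742 = 1.01
  Cl: 2.742/2.742 = 1.0
Empirical formula: HCl

HCl


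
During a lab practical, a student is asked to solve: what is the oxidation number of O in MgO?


O is usually -2
Oxidation number: -2

-2


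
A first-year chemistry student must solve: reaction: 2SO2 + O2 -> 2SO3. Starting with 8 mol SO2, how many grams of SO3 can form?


Mole ratio SO3:SO2 = 2:2
n(SO3) = 8 × 2/2 = 8.000 mol
mass = 8.000 × 80.07 = 640.56 g

640.56 g


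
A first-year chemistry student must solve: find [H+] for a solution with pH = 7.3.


[H+] = 10^(-pH) = 10^(-7.3)
= 5.01×10^-8 M

5.01×10^-8 M


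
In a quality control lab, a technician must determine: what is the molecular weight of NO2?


M(NO2) = 1×14.01 + 2×16.0
= 14.01 + 32.0
= 46.01 g/mol

46.01 g/mol


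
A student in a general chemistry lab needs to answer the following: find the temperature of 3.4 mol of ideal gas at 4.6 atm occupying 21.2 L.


PV = nRT  (R = 0.08206 L·atm/(mol·K))
T = PV/(nR) = 4.6×21.2/(3.4×0.08206)
= 97.52/0.279004
= 349.53 K

349.53 K


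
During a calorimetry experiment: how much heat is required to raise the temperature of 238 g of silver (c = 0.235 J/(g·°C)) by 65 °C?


q = mcΔT = 238 × 0.235 × 65
= 3635.45 J

3635.45 J


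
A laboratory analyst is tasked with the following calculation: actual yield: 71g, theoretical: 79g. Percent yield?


% yield = actual/theoretical × 100
= 71/79 × 100
= 89.87%

89.87%


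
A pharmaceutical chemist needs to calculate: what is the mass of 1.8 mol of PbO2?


M(PbO2) = 239.2 g/mol
mass = n × M = 1.8 × 239.2 = 430.56 g

430.56 g


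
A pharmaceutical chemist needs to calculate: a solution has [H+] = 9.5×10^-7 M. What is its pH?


pH = -log10([H+]) = -log10(9.5×10^-7)
= 7 - log10(9.5)
= 7 - 0.98
= 6.02

6.02


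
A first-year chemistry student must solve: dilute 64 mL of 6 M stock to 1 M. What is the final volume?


C1V1 = C2V2
6 × 64 = 1 × V2
V2 = 384/1 = 384.0 mL

384.0 mL


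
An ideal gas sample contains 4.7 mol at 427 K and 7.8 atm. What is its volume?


PV = nRT  (R = 0.08206 L·atm/(mol·K))
V = nRT/P = 4.7×0.08206×427/7.8
= 21.114 L

21.114 L


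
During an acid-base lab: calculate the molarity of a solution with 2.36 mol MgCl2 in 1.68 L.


M = n/V = 2.36/1.68 = 1.405 mol/L

1.405 M


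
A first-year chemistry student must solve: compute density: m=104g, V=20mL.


ρ = mass/volume
= 104/20
= 5.2 g/mL

5.2 g/mL


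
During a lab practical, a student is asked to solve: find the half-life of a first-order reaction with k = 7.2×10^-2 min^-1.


t½ = ln2/k = 0.693147/(7.2×10^-2 min^-1)
= 9.627 min

9.627 min


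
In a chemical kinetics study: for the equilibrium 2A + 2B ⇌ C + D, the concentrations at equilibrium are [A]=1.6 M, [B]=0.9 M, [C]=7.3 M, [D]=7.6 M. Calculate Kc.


Kc = [C][D]/([A]^2[B]^2)
= (7.3^1 × 7.6^1)/(1.6^2 × 0.9^2)
= 55.48/2.0736
= 26.76

26.76


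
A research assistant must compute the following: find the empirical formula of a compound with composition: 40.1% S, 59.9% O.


Assume 100 g sample. Moles of each element:
  S: 40.1/32.07 = 1.25 mol
  O: 59.9/16.0 = 3.744 mol
Divide by smallest (1.25):
  S: 1.25/1.25 = 1.0
  O: 3.744/1.25 = 3.0
Empirical formula: SO3

SO3


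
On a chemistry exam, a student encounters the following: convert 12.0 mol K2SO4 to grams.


M(K2SO4) = 174.27 g/mol
mass = n × M = 12.0 × 174.27 = 2091.24 g

2091.24 g


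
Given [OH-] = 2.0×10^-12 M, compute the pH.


pOH = -log10([OH-]) = -log10(2.0×10^-12)
= 12 - log10(2.0) = 11.7
pH = 14 - pOH = 14 - 11.7 = 2.3

2.3


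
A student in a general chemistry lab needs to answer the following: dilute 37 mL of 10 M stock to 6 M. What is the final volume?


C1V1 = C2V2
10 × 37 = 6 × V2
V2 = 370/6 = 61.67 mL

61.67 mL


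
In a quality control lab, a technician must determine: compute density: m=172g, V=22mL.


ρ = mass/volume
= 172/22
= 7.818 g/mL

7.818 g/mL


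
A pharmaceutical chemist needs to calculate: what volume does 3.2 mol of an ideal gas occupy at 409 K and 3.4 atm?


PV = nRT  (R = 0.08206 L·atm/(mol·K))
V = nRT/P = 3.2×0.08206×409/3.4
= 31.588 L

31.588 L


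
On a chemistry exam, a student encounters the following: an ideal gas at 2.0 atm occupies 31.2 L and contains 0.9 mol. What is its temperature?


PV = nRT  (R = 0.08206 L·atm/(mol·K))
T = PV/(nR) = 2.0×31.2/(0.9×0.08206)
= 62.40/0.073854
= 844.91 K

844.91 K


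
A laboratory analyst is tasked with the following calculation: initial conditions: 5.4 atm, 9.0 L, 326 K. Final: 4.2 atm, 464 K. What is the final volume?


P1V1/T1 = P2V2/T2
V2 = P1V1T2/(T1P2)
= 5.4×9.0×464/(326×4.2)
= 16.47 L

16.47 L


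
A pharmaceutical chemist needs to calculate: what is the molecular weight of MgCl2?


M(MgCl2) = 1×24.31 + 2×35.45
= 24.31 + 70.9
= 95.21 g/mol

95.21 g/mol


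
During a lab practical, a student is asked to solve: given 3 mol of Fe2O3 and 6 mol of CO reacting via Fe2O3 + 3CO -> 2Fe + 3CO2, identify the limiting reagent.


Mole ratio available / coefficient:
  Fe2O3: 3/1 = 3.000
  CO: 6/3 = 2.000
Smaller ratio is limiting.

CO


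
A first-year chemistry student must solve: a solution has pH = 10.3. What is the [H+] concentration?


[H+] = 10^(-pH) = 10^(-10.3)
= 5.01×10^-11 M

5.01×10^-11 M


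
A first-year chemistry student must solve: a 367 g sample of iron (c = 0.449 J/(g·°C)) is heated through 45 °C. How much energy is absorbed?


q = mcΔT = 367 × 0.449 × 45
= 7415.24 J

7415.24 J


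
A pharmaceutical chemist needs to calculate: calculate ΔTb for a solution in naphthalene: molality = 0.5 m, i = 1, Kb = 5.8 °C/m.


ΔTb = Kb × m × i
= 5.8 × 0.5 × 1
= 2.9 °C

2.9 °C


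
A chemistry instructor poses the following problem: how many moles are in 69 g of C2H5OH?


M(C2H5OH) = 46.07 g/mol
n = mass/M = 69/46.07 = 1.4977 mol

1.4977 mol


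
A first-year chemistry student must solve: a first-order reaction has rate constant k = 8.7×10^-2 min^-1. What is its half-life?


t½ = ln2/k = 0.693147/(8.7×10^-2 min^-1)
= 7.967 min

7.967 min


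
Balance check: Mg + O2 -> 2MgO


Equation: Mg + O2 -> 2MgO
Check atoms: Mg: 1≠2, O: 2=2
Not balanced

No, not balanced


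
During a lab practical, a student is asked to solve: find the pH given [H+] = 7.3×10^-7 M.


pH = -log10([H+]) = -log10(7.3×10^-7)
= 7 - log10(7.3)
= 7 - 0.86
= 6.14

6.14


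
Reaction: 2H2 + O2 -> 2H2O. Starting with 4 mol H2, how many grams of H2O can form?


Mole ratio H2O:H2 = 2:2
n(H2O) = 4 × 2/2 = 4.000 mol
mass = 4.000 × 18.02 = 72.08 g

72.08 g


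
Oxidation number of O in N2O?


O is usually -2
Oxidation number: -2

-2


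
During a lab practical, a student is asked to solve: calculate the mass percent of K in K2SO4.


M(K2SO4) = 2×39.1 + 1×32.07 + 4×16.0 = 174.27 g/mol
Mass of K = 2 × 39.1 = 78.20 g/mol
% K = 78.20/174.27 × 100 = 44.87%

44.87%


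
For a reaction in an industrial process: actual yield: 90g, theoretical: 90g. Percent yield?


% yield = actual/theoretical × 100
= 90/90 × 100
= 100.0%

100.0%


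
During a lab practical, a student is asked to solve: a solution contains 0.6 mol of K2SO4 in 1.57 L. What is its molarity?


M = n/V = 0.6/1.57 = 0.382 mol/L

0.382 M


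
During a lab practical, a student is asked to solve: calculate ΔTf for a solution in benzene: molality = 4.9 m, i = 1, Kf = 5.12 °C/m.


ΔTf = Kf × m × i
= 5.12 × 4.9 × 1
= 25.088 °C

25.088 °C


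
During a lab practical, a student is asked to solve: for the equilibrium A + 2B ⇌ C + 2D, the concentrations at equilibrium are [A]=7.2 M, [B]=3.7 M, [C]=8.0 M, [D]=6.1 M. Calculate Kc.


Kc = [C][D]^2/([A][B]^2)
= (8.0^1 × 6.1^2)/(7.2^1 × 3.7^2)
= 297.68/98.568
= 3.020

3.020


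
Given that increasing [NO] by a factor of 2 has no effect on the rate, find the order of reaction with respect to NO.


rate ∝ [NO]^n
rate ∝ [NO]^0
Order in NO: 0

0


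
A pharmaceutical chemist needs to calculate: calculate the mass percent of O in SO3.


M(SO3) = 1×32.07 + 3×16.0 = 80.07 g/mol
Mass of O = 3 × 16.0 = 48.00 g/mol
% O = 48.00/80.07 × 100 = 59.95%

59.95%


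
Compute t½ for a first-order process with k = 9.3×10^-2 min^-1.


t½ = ln2/k = 0.693147/(9.3×10^-2 min^-1)
= 7.453 min

7.453 min


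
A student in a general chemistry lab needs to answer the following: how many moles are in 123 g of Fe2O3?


M(Fe2O3) = 159.7 g/mol
n = mass/M = 123/159.7 = 0.7702 mol

0.7702 mol


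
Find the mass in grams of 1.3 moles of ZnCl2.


M(ZnCl2) = 136.28 g/mol
mass = n × M = 1.3 × 136.28 = 177.16 g

177.16 g


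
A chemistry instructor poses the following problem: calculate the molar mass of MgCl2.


M(MgCl2) = 1×24.31 + 2×35.45
= 24.31 + 70.9
= 95.21 g/mol

95.21 g/mol


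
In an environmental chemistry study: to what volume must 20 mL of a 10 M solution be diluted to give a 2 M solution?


C1V1 = C2V2
10 × 20 = 2 × V2
V2 = 200/2 = 100.0 mL

100.0 mL


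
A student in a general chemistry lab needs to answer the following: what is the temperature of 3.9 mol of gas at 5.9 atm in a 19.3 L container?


PV = nRT  (R = 0.08206 L·atm/(mol·K))
T = PV/(nR) = 5.9×19.3/(3.9×0.08206)
= 113.87/0.320034
= 355.81 K

355.81 K


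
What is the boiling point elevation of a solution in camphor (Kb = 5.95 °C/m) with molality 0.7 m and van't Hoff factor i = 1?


ΔTb = Kb × m × i
= 5.95 × 0.7 × 1
= 4.165 °C

4.165 °C


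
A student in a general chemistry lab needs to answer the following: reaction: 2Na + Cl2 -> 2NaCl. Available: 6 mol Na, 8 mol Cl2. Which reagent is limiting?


Mole ratio available / coefficient:
  Na: 6/2 = 3.000
  Cl2: 8/1 = 8.000
Smaller ratio is limiting.

Na


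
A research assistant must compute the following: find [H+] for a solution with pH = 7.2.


[H+] = 10^(-pH) = 10^(-7.2)
= 6.31×10^-8 M

6.31×10^-8 M


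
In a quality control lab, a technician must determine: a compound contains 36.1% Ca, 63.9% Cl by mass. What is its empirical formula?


Assume 100 g sample. Moles of each element:
  Ca: 36.1/40.08 = 0.901 mol
  Cl: 63.9/35.45 = 1.803 mol
Divide by smallest (0.901):
  Ca: 0.901/0.901 = 1.0
  Cl: 1.803/0.901 = 2.0
Empirical formula: CaCl2

CaCl2


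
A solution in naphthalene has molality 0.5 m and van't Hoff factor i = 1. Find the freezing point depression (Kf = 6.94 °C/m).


ΔTf = Kf × m × i
= 6.94 × 0.5 × 1
= 3.47 °C

3.47 °C


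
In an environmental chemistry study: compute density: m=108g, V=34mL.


ρ = mass/volume
= 108/34
= 3.176 g/mL

3.176 g/mL


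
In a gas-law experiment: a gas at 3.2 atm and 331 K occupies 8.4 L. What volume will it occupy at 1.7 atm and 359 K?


P1V1/T1 = P2V2/T2
V2 = P1V1T2/(T1P2)
= 3.2×8.4×359/(331×1.7)
= 17.149 L

17.149 L


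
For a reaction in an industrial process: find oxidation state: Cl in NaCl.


halide: -1
Oxidation number: -1

-1


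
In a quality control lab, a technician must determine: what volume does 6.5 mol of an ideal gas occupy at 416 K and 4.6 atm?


PV = nRT  (R = 0.08206 L·atm/(mol·K))
V = nRT/P = 6.5×0.08206×416/4.6
= 48.237 L

48.237 L


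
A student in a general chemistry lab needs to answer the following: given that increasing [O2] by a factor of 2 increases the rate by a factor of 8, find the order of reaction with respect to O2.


rate ∝ [O2]^n
2^n = 8 → n = 3
Order in O2: 3

3


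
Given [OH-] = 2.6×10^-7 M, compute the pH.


pOH = -log10([OH-]) = -log10(2.6×10^-7)
= 7 - log10(2.6) = 6.59
pH = 14 - pOH = 14 - 6.59 = 7.41

7.41


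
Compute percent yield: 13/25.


% yield = actual/theoretical × 100
= 13/25 × 100
= 52.0%

52.0%


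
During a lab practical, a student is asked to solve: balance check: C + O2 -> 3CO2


Equation: C + O2 -> 3CO2
Check atoms: C: 1≠3, O: 2≠6
Not balanced

No, not balanced


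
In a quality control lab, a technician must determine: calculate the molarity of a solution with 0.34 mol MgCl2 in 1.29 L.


M = n/V = 0.34/1.29 = 0.264 mol/L

0.264 M


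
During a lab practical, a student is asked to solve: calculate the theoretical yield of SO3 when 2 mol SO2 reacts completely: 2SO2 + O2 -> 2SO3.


Mole ratio SO3:SO2 = 2:2
n(SO3) = 2 × 2/2 = 2.000 mol
mass = 2.000 × 80.07 = 160.14 g

160.14 g


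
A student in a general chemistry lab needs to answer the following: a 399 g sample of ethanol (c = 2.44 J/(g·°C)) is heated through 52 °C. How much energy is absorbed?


q = mcΔT = 399 × 2.44 × 52
= 50625.12 J

50625.12 J


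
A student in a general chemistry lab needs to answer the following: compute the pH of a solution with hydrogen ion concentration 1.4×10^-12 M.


pH = -log10([H+]) = -log10(1.4×10^-12)
= 12 - log10(1.4)
= 12 - 0.15
= 11.85

11.85


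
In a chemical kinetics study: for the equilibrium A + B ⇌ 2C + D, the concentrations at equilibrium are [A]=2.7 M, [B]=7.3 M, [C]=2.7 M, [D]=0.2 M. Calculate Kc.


Kc = [C]^2[D]/([A][B])
= (2.7^2 × 0.2^1)/(2.7^1 × 7.3^1)
= 1.458/19.71
= 0.07397

0.07397


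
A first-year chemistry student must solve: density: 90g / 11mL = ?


ρ = mass/volume
= 90/11
= 8.182 g/mL

8.182 g/mL


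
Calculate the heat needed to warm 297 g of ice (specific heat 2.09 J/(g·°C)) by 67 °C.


q = mcΔT = 297 × 2.09 × 67
= 41588.91 J

41588.91 J


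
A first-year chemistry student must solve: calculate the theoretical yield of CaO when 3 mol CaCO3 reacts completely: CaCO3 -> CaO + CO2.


Mole ratio CaO:CaCO3 = 1:1
n(CaO) = 3 × 1/1 = 3.000 mol
mass = 3.000 × 56.08 = 168.24 g

168.24 g


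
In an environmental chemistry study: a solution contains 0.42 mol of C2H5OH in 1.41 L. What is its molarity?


M = n/V = 0.42/1.41 = 0.298 mol/L

0.298 M


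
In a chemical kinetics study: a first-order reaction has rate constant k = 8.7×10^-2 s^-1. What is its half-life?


t½ = ln2/k = 0.693147/(8.7×10^-2 s^-1)
= 7.967 s

7.967 s


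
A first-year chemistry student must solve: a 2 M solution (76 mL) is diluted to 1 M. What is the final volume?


C1V1 = C2V2
2 × 76 = 1 × V2
V2 = 152/1 = 152.0 mL

152.0 mL


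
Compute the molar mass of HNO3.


M(HNO3) = 1×1.008 + 1×14.01 + 3×16.0
= 1.01 + 14.01 + 48.0
= 63.02 g/mol

63.02 g/mol


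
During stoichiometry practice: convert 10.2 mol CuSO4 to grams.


M(CuSO4) = 159.62 g/mol
mass = n × M = 10.2 × 159.62 = 1628.12 g

1628.12 g


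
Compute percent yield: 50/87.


% yield = actual/theoretical × 100
= 50/87 × 100
= 57.47%

57.47%


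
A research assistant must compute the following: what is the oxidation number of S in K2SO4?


2(+1) + x + 4(-2) = 0, so x = +6
Oxidation number: +6

+6


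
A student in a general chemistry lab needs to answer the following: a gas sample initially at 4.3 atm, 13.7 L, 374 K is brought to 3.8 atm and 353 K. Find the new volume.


P1V1/T1 = P2V2/T2
V2 = P1V1T2/(T1P2)
= 4.3×13.7×353/(374×3.8)
= 14.632 L

14.632 L


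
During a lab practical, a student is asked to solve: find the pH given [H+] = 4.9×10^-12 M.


pH = -log10([H+]) = -log10(4.9×10^-12)
= 12 - log10(4.9)
= 12 - 0.69
= 11.31

11.31


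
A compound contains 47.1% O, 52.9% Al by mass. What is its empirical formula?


Assume 100 g sample. Moles of each element:
  O: 47.1/16.0 = 2.944 mol
  Al: 52.9/26.98 = 1.961 mol
Divide by smallest (1.961):
  O: 2.944/1.961 = 1.5
  Al: 1.961/1.961 = 1.0
Multiply all ratios by 2 to obtain whole numbers.
Empirical formula: Al2O3

Al2O3


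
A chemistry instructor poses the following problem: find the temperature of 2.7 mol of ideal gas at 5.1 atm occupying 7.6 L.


PV = nRT  (R = 0.08206 L·atm/(mol·K))
T = PV/(nR) = 5.1×7.6/(2.7×0.08206)
= 38.76/0.221562
= 174.94 K

174.94 K


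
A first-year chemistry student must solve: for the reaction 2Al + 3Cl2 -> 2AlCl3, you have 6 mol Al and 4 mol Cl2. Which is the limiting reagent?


Mole ratio available / coefficient:
  Al: 6/2 = 3.000
  Cl2: 4/3 = 1.333
Smaller ratio is limiting.

Cl2


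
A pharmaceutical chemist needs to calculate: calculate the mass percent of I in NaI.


M(NaI) = 1×22.99 + 1×126.9 = 149.89 g/mol
Mass of I = 1 × 126.9 = 126.90 g/mol
% I = 126.90/149.89 × 100 = 84.66%

84.66%


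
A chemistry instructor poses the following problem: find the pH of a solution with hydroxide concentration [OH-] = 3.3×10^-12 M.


pOH = -log10([OH-]) = -log10(3.3×10^-12)
= 12 - log10(3.3) = 11.48
pH = 14 - pOH = 14 - 11.48 = 2.52

2.52


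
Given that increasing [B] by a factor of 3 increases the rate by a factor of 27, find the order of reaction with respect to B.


rate ∝ [B]^n
3^n = 27 → n = 3
Order in B: 3

3


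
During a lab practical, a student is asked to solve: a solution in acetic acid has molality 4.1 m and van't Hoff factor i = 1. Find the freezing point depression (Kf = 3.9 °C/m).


ΔTf = Kf × m × i
= 3.9 × 4.1 × 1
= 15.99 °C

15.99 °C


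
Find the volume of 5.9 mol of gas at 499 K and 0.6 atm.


PV = nRT  (R = 0.08206 L·atm/(mol·K))
V = nRT/P = 5.9×0.08206×499/0.6
= 402.655 L

402.655 L


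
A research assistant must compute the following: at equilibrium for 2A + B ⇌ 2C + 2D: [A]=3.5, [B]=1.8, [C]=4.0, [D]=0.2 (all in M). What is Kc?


Kc = [C]^2[D]^2/([A]^2[B])
= (4.0^2 × 0.2^2)/(3.5^2 × 1.8^1)
= 0.64/22.05
= 0.02902

0.02902


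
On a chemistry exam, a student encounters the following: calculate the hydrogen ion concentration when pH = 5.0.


[H+] = 10^(-pH) = 10^(-5.0)
= 1.0×10^-5 M

1.0×10^-5 M


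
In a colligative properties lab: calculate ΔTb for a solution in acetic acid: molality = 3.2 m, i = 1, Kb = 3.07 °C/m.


ΔTb = Kb × m × i
= 3.07 × 3.2 × 1
= 9.824 °C

9.824 °C


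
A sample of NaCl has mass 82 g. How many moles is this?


M(NaCl) = 58.44 g/mol
n = mass/M = 82/58.44 = 1.4031 mol

1.4031 mol


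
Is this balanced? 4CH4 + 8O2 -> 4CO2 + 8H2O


Equation: 4CH4 + 8O2 -> 4CO2 + 8H2O
Check atoms: C: 4=4, H: 16=16, O: 16=16
Balanced

Yes, balanced


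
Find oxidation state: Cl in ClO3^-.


x + 3(-2) = -1, so x = +5
Oxidation number: +5

+5


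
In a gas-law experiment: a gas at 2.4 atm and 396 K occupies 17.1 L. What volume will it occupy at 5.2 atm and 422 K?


P1V1/T1 = P2V2/T2
V2 = P1V1T2/(T1P2)
= 2.4×17.1×422/(396×5.2)
= 8.41 L

8.41 L


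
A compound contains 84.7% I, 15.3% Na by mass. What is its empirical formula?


Assume 100 g sample. Moles of each element:
  I: 84.7/126.9 = 0.667 mol
  Na: 15.3/22.99 = 0.666 mol
Divide by smallest (0.666):
  I: 0.667/0.666 = 1.0
  Na: 0.666/0.666 = 1.0
Empirical formula: NaI

NaI


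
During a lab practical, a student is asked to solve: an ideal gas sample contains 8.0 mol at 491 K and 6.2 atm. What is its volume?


PV = nRT  (R = 0.08206 L·atm/(mol·K))
V = nRT/P = 8.0×0.08206×491/6.2
= 51.989 L

51.989 L


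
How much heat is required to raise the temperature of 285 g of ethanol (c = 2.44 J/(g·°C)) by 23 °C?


q = mcΔT = 285 × 2.44 × 23
= 15994.20 J

15994.20 J


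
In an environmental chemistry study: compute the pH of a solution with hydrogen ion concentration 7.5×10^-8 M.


pH = -log10([H+]) = -log10(7.5×10^-8)
= 8 - log10(7.5)
= 8 - 0.88
= 7.12

7.12


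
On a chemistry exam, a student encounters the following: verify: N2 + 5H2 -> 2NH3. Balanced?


Equation: N2 + 5H2 -> 2NH3
Check atoms: H: 10≠6, N: 2=2
Not balanced

No, not balanced


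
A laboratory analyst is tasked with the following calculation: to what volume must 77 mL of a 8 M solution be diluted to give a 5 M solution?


C1V1 = C2V2
8 × 77 = 5 × V2
V2 = 616/5 = 123.2 mL

123.2 mL


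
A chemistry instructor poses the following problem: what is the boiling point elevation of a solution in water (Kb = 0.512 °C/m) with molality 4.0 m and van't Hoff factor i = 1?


ΔTb = Kb × m × i
= 0.512 × 4.0 × 1
= 2.048 °C

2.048 °C


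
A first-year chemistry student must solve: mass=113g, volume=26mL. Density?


ρ = mass/volume
= 113/26
= 4.346 g/mL

4.346 g/mL


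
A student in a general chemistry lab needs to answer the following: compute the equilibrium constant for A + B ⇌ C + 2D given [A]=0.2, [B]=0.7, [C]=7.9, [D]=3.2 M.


Kc = [C][D]^2/([A][B])
= (7.9^1 × 3.2^2)/(0.2^1 × 0.7^1)
= 80.896/0.14
= 577.8

577.8


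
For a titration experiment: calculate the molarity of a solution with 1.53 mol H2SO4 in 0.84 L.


M = n/V = 1.53/0.84 = 1.821 mol/L

1.821 M


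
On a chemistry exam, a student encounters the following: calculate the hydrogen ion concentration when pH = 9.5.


[H+] = 10^(-pH) = 10^(-9.5)
= 3.16×10^-10 M

3.16×10^-10 M


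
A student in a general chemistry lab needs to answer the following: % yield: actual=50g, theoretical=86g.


% yield = actual/theoretical × 100
= 50/86 × 100
= 58.14%

58.14%


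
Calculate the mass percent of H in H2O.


M(H2O) = 2×1.008 + 1×16.0 = 18.016 g/mol
Mass of H = 2 × 1.008 = 2.016 g/mol
% H = 2.016/18.016 × 100 = 11.19%

11.19%


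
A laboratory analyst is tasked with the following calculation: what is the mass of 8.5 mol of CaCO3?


M(CaCO3) = 100.09 g/mol
mass = n × M = 8.5 × 100.09 = 850.77 g

850.77 g


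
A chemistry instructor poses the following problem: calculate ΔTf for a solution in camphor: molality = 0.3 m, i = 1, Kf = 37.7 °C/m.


ΔTf = Kf × m × i
= 37.7 × 0.3 × 1
= 11.31 °C

11.31 °C


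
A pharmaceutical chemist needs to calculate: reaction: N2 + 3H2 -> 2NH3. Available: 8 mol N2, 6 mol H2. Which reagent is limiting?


Mole ratio available / coefficient:
  N2: 8/1 = 8.000
  H2: 6/3 = 2.000
Smaller ratio is limiting.

H2


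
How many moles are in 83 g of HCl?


M(HCl) = 36.46 g/mol
n = mass/M = 83/36.46 = 2.2765 mol

2.2765 mol


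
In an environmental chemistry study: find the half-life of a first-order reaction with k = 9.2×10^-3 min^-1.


t½ = ln2/k = 0.693147/(9.2×10^-3 min^-1)
= 75.34 min

75.34 min


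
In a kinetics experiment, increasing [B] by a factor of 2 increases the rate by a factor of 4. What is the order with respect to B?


rate ∝ [B]^n
2^n = 4 → n = 2
Order in B: 2

2


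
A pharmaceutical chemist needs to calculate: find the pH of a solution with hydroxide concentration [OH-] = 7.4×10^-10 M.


pOH = -log10([OH-]) = -log10(7.4×10^-10)
= 10 - log10(7.4) = 9.13
pH = 14 - pOH = 14 - 9.13 = 4.87

4.87


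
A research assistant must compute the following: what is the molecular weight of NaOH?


M(NaOH) = 1×22.99 + 1×16.0 + 1×1.008
= 22.99 + 16.0 + 1.01
= 40.0 g/mol

40.0 g/mol


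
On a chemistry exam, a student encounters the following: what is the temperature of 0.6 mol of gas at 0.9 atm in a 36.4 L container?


PV = nRT  (R = 0.08206 L·atm/(mol·K))
T = PV/(nR) = 0.9×36.4/(0.6×0.08206)
= 32.76/0.049236
= 665.37 K

665.37 K


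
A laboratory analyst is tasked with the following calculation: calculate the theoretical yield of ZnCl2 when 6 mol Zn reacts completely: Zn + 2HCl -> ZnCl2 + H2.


Mole ratio ZnCl2:Zn = 1:1
n(ZnCl2) = 6 × 1/1 = 6.000 mol
mass = 6.000 × 136.28 = 817.68 g

817.68 g


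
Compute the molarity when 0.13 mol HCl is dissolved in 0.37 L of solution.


M = n/V = 0.13/0.37 = 0.351 mol/L

0.351 M


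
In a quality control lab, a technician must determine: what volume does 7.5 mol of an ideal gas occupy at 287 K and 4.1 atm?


PV = nRT  (R = 0.08206 L·atm/(mol·K))
V = nRT/P = 7.5×0.08206×287/4.1
= 43.081 L

43.081 L


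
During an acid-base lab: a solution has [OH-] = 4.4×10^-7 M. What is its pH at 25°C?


pOH = -log10([OH-]) = -log10(4.4×10^-7)
= 7 - log10(4.4) = 6.36
pH = 14 - pOH = 14 - 6.36 = 7.64

7.64


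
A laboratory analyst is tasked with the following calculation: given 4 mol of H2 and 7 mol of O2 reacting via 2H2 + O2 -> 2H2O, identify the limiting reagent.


Mole ratio available / coefficient:
  H2: 4/2 = 2.000
  O2: 7/1 = 7.000
Smaller ratio is limiting.

H2


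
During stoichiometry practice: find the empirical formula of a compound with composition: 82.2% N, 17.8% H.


Assume 100 g sample. Moles of each element:
  N: 82.2/14.01 = 5.867 mol
  H: 17.8/1.008 = 17.659 mol
Divide by smallest (5.867):
  N: 5.867/5.867 = 1.0
  H: 17.659/5.867 = 3.01
Empirical formula: NH3

NH3


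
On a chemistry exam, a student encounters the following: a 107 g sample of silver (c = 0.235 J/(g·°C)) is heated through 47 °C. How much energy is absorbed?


q = mcΔT = 107 × 0.235 × 47
= 1181.82 J

1181.82 J


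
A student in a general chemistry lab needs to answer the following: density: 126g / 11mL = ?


ρ = mass/volume
= 126/11
= 11.455 g/mL

11.455 g/mL
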